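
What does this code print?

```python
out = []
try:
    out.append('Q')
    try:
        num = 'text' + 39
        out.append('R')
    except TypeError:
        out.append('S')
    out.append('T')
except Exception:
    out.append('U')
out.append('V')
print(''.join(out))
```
QSTV

Inner exception caught by inner handler, outer continues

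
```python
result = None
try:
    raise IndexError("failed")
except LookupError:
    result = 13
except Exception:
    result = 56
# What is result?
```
13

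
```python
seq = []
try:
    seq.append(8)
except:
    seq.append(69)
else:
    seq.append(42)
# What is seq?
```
[8, 42]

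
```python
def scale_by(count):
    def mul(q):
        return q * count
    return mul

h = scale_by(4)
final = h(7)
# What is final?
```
28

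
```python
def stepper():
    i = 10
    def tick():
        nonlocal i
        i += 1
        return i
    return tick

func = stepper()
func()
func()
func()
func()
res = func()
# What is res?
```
15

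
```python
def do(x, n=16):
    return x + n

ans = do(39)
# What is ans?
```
55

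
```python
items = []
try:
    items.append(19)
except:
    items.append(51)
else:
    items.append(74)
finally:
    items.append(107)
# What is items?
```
[19, 74, 107]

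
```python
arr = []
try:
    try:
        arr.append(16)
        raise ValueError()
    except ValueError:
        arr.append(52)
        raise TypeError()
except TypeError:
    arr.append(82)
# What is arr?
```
[16, 52, 82]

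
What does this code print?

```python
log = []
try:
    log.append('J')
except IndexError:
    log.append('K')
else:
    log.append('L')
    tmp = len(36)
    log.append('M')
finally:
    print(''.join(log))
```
JL

Try succeeds, else appends 'L', TypeError in else is uncaught, finally prints before exception propagates ('M' never appended)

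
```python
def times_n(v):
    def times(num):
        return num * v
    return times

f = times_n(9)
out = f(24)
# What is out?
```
216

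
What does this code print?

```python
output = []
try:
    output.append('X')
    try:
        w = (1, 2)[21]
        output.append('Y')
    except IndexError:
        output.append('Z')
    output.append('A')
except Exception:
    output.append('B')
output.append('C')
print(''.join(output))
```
XZAC

Inner exception caught by inner handler, outer continues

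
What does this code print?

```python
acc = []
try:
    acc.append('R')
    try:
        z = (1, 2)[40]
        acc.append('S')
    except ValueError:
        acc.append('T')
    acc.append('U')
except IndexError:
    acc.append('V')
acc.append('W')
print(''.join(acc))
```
RVW

Inner handler doesn't match, propagates to outer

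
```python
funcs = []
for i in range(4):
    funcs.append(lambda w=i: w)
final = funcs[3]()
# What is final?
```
3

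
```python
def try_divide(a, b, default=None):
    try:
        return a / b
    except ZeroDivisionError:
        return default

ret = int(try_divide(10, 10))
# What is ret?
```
1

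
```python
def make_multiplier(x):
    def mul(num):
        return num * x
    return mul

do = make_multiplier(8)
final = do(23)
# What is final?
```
184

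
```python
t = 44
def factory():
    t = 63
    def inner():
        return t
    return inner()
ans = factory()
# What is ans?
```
63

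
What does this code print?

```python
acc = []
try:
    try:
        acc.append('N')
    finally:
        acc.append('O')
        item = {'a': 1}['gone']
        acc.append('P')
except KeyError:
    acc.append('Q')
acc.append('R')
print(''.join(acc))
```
NOQR

Exception in inner finally caught by outer except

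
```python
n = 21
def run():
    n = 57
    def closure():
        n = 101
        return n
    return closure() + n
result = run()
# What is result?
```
158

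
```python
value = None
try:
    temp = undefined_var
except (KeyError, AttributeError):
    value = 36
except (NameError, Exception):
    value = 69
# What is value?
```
69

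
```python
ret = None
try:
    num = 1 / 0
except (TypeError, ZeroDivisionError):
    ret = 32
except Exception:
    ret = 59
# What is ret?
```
32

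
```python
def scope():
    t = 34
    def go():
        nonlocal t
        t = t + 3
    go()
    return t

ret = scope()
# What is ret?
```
37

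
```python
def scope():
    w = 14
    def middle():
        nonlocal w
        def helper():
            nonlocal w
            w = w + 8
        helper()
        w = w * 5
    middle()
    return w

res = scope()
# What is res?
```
110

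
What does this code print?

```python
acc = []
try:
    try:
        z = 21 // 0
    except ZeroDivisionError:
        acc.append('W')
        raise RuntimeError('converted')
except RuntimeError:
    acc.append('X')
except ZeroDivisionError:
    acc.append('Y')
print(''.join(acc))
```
WX

New RuntimeError raised, caught by outer RuntimeError handler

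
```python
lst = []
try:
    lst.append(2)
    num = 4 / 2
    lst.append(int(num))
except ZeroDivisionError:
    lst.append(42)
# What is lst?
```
[2, 2]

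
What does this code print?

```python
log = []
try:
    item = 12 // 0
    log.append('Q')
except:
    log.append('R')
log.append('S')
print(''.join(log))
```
RS

Exception raised in try, caught by bare except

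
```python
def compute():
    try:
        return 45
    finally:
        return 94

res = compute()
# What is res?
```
94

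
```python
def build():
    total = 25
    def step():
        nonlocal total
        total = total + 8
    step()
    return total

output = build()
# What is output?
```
33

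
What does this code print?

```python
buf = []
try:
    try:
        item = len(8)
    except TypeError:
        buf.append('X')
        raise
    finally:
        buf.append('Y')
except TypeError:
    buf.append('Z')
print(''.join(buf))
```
XYZ

finally runs before re-raised exception propagates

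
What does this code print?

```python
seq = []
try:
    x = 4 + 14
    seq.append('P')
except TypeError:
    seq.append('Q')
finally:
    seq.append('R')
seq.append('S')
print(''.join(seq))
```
PRS

finally runs after normal execution too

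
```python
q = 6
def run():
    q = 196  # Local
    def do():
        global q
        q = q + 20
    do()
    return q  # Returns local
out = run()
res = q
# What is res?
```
26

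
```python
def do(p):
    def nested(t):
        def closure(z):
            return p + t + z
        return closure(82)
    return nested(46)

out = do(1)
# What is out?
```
129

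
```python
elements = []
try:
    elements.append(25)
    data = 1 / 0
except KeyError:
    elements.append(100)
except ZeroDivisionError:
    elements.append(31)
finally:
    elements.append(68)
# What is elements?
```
[25, 31, 68]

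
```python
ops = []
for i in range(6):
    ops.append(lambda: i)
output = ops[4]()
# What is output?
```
5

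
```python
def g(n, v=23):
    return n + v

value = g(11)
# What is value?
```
34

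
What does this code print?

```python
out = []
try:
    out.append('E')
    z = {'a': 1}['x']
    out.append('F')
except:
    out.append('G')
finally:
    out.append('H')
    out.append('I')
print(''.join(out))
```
EGHI

Code before exception runs, then except, then all of finally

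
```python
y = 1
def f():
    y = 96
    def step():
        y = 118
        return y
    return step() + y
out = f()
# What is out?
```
214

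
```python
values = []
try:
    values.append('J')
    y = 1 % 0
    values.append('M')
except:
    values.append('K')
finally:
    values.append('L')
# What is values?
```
['J', 'K', 'L']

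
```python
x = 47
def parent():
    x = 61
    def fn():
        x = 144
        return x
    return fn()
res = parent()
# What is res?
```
144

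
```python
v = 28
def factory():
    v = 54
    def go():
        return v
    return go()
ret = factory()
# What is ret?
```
54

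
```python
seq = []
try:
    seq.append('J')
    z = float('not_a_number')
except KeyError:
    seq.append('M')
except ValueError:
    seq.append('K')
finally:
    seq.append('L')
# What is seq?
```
['J', 'K', 'L']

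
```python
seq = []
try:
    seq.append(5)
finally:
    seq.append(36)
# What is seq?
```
[5, 36]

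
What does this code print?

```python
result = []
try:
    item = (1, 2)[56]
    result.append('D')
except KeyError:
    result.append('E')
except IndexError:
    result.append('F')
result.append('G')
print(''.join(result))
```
FG

IndexError is caught by its specific handler, not KeyError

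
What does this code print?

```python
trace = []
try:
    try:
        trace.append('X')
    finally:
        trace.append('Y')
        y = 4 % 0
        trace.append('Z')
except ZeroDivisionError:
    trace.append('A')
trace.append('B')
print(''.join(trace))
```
XYAB

Exception in inner finally caught by outer except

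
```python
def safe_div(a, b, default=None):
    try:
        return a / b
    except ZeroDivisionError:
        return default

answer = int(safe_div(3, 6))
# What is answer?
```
0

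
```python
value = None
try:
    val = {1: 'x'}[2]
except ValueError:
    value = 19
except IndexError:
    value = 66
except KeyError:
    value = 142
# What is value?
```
142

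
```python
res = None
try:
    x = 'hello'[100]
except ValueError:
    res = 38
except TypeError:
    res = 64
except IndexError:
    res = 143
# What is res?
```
143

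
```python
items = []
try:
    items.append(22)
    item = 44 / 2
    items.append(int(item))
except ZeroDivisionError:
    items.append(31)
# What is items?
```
[22, 22]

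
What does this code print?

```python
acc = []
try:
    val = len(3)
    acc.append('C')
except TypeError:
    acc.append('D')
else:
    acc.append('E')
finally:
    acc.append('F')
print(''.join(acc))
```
DF

Exception: except runs, else skipped, finally runs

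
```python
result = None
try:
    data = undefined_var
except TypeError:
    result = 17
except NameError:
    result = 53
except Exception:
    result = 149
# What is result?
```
53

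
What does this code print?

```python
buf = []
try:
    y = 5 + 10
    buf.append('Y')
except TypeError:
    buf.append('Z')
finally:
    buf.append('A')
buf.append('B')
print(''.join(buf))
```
YAB

finally runs after normal execution too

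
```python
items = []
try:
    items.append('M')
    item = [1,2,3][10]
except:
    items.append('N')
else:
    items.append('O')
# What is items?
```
['M', 'N']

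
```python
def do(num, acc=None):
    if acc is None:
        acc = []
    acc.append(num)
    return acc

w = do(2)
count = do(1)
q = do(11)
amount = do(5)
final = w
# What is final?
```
[2]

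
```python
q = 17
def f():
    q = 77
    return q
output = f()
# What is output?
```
77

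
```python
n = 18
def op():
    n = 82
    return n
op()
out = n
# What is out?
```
18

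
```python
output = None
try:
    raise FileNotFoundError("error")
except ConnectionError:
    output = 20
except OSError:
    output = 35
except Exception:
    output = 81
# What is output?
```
35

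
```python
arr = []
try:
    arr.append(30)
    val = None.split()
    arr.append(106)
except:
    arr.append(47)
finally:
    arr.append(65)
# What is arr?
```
[30, 47, 65]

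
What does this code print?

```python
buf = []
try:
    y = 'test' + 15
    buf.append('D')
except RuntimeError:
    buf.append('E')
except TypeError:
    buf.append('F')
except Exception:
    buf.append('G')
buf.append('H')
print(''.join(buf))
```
FH

TypeError matches before generic Exception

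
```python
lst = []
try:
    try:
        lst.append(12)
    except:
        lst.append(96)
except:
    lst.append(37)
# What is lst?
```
[12]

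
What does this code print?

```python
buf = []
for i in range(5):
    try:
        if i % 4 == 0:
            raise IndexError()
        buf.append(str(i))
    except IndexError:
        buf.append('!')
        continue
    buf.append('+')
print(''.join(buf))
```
!1+2+3+!

continue in except skips rest of loop body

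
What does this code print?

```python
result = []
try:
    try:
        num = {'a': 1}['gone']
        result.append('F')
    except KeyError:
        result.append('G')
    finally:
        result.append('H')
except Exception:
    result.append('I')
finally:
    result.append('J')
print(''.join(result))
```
GHJ

Both finally blocks run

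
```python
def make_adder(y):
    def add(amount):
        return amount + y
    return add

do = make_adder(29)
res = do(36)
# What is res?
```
65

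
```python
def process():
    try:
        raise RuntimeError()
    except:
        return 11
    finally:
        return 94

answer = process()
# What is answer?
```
94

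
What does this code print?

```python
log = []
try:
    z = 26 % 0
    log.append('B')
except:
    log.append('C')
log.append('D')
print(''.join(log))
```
CD

Exception raised in try, caught by bare except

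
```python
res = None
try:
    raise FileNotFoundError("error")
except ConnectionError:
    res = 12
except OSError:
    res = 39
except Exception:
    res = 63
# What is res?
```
39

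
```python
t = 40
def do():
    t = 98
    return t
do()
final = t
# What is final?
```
40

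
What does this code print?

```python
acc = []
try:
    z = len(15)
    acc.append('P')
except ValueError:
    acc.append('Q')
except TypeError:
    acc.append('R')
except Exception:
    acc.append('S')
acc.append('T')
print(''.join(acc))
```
RT

TypeError matches before generic Exception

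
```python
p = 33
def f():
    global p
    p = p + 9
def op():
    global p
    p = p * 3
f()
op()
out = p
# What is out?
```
126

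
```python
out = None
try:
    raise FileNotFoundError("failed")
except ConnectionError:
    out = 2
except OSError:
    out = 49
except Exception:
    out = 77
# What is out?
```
49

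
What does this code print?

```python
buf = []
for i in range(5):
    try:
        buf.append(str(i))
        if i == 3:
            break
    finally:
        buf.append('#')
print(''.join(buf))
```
0#1#2#3#

finally runs even when breaking out of loop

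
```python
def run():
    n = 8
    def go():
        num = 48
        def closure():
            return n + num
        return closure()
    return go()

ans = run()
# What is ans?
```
56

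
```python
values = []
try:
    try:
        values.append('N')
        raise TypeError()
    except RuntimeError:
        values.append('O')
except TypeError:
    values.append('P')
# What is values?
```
['N', 'P']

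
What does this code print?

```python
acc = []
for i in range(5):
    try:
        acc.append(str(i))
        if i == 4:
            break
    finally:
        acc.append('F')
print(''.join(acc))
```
0F1F2F3F4F

finally runs even when breaking out of loop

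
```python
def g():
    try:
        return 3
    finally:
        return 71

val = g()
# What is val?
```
71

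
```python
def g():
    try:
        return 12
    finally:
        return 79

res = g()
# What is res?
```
79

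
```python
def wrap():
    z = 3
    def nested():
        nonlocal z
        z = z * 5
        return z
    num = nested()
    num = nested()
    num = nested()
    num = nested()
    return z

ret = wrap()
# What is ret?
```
1875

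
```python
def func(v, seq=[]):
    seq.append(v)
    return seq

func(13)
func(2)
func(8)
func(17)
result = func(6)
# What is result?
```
[13, 2, 8, 17, 6]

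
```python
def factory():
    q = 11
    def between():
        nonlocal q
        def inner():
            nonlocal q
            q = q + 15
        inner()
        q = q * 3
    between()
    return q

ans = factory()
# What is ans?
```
78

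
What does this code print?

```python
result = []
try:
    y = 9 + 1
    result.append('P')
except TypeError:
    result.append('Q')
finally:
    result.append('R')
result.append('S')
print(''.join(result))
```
PRS

finally runs after normal execution too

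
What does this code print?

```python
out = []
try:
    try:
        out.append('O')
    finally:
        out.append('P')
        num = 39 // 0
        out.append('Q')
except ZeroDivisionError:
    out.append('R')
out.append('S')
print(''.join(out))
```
OPRS

Exception in inner finally caught by outer except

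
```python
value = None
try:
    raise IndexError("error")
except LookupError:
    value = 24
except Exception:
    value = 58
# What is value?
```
24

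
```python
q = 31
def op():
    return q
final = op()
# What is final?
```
31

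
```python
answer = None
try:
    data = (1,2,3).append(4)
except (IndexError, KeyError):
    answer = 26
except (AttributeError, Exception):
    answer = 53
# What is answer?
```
53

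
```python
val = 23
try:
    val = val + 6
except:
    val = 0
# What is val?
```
29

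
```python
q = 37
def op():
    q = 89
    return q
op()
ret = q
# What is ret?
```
37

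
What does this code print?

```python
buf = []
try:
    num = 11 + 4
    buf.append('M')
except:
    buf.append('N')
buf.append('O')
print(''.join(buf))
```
MO

No exception, try block completes normally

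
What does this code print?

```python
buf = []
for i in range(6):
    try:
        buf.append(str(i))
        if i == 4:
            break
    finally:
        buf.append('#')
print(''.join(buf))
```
0#1#2#3#4#

finally runs even when breaking out of loop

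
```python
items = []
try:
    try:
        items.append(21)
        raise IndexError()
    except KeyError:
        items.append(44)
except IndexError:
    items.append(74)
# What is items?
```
[21, 74]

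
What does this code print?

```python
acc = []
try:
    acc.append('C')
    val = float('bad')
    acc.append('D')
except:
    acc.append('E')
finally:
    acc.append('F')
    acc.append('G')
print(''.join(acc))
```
CEFG

Code before exception runs, then except, then all of finally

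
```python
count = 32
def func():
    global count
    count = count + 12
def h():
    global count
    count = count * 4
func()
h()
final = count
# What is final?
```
176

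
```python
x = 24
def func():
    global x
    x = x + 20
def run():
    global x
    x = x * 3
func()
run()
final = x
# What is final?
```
132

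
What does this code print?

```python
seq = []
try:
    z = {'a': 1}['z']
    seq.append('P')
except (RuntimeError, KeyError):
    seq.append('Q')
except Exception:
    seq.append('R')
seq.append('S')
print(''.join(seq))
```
QS

KeyError matches tuple containing it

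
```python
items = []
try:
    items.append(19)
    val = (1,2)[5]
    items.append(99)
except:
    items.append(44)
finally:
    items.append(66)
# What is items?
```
[19, 44, 66]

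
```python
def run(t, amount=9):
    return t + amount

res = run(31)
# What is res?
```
40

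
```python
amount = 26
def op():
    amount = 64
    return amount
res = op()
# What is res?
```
64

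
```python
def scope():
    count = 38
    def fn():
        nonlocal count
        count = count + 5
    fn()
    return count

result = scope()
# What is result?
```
43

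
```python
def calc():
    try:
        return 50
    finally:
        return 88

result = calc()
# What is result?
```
88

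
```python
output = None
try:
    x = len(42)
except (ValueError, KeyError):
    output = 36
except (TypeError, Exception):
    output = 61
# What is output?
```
61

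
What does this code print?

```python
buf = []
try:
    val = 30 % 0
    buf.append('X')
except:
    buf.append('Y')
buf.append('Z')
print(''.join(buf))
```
YZ

Exception raised in try, caught by bare except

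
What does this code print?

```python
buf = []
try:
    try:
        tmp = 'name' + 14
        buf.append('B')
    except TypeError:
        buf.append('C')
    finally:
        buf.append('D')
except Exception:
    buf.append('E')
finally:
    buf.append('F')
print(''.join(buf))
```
CDF

Both finally blocks run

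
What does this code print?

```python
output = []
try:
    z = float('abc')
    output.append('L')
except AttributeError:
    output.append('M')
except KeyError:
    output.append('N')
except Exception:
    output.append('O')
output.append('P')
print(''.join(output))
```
OP

ValueError not specifically caught, falls to Exception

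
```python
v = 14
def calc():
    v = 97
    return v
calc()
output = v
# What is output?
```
14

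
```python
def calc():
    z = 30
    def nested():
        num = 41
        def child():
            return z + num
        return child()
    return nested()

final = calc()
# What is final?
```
71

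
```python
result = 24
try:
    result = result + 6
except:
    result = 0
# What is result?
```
30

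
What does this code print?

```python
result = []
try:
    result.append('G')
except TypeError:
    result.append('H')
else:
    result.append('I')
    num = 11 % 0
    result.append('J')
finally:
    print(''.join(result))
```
GI

Try succeeds, else appends 'I', ZeroDivisionError in else is uncaught, finally prints before exception propagates ('J' never appended)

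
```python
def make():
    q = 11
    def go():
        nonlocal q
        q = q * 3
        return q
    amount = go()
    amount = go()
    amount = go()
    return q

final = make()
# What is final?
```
297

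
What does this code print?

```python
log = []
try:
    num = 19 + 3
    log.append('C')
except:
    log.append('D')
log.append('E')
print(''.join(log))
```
CE

No exception, try block completes normally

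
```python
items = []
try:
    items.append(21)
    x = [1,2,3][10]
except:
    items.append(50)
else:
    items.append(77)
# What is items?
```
[21, 50]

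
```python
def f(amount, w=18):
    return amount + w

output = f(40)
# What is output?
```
58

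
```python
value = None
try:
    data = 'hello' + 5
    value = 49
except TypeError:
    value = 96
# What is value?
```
96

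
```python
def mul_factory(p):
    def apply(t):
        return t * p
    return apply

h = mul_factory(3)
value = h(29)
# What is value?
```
87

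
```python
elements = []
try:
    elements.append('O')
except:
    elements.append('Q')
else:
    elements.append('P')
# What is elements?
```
['O', 'P']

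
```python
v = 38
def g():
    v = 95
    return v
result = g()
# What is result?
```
95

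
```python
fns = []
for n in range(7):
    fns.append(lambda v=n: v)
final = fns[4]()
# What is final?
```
4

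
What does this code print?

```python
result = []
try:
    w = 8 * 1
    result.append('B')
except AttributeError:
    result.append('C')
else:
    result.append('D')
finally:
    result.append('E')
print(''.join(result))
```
BDE

else runs before finally when no exception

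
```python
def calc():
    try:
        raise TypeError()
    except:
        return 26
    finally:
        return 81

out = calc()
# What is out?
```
81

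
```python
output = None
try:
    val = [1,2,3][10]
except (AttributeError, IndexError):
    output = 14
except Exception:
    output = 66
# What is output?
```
14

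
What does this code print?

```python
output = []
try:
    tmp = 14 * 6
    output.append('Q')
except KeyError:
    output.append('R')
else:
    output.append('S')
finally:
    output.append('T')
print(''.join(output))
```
QST

else runs before finally when no exception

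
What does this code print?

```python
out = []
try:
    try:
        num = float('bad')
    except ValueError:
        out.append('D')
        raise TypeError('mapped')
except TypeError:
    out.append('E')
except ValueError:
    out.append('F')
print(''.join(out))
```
DE

New TypeError raised, caught by outer TypeError handler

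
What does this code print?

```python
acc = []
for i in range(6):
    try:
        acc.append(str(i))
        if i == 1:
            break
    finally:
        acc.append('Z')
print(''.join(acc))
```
0Z1Z

finally runs even when breaking out of loop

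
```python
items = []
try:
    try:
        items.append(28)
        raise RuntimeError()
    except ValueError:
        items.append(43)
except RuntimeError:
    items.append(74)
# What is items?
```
[28, 74]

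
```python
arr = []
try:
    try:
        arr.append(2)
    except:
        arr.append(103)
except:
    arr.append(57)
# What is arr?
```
[2]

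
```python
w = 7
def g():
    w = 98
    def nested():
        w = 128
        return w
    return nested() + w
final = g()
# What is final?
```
226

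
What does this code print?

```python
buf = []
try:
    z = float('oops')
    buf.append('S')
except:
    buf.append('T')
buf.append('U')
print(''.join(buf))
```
TU

Exception raised in try, caught by bare except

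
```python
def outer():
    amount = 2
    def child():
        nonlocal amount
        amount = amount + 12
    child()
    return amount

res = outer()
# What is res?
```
14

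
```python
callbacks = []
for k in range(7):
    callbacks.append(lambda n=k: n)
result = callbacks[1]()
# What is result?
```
1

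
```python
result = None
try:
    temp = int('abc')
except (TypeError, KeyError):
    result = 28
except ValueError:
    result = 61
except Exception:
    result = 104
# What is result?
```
61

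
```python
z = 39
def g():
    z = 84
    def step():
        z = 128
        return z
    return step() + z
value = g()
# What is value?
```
212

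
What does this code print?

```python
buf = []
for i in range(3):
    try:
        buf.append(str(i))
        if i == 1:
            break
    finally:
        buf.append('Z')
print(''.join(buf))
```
0Z1Z

finally runs even when breaking out of loop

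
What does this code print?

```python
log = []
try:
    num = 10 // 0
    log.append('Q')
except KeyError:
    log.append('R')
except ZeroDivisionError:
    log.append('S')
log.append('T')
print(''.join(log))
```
ST

ZeroDivisionError is caught by its specific handler, not KeyError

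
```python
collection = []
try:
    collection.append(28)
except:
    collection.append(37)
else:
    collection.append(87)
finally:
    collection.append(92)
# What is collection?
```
[28, 87, 92]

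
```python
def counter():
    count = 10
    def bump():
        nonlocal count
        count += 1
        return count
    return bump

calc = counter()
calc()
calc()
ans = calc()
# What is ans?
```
13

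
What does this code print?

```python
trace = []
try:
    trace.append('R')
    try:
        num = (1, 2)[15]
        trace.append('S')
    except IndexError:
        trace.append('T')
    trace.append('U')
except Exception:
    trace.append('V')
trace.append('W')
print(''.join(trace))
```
RTUW

Inner exception caught by inner handler, outer continues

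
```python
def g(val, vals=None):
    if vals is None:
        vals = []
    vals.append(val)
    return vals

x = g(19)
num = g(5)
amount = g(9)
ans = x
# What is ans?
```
[19]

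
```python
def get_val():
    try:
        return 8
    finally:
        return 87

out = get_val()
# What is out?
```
87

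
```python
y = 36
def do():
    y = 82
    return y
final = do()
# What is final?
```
82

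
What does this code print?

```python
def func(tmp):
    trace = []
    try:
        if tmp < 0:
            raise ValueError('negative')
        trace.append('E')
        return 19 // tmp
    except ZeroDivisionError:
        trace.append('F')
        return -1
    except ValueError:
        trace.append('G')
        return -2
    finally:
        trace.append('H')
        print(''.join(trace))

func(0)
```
EFH

tmp=0 causes ZeroDivisionError, caught, finally prints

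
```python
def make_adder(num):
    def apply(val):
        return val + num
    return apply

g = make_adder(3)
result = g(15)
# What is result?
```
18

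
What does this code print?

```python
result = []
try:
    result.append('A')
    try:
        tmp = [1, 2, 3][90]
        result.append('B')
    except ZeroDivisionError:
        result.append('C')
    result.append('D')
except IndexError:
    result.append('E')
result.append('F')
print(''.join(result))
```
AEF

Inner handler doesn't match, propagates to outer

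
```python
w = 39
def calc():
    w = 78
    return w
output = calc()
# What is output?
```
78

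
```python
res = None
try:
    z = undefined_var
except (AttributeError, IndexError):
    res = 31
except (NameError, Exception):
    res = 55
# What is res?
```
55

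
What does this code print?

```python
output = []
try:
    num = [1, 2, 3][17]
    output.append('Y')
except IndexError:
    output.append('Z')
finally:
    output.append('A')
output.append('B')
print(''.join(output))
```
ZAB

finally always runs, even after exception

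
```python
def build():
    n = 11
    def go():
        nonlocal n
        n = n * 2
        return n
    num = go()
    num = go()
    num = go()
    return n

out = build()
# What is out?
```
88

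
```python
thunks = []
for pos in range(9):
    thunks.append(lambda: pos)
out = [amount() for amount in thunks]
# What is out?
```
[8, 8, 8, 8, 8, 8, 8, 8, 8]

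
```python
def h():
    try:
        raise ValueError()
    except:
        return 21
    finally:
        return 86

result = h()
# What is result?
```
86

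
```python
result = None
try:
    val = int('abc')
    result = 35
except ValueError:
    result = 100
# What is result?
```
100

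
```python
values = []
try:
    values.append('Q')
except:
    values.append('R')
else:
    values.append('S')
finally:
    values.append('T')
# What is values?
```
['Q', 'S', 'T']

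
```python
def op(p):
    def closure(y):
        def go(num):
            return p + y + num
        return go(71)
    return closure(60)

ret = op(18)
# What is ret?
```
149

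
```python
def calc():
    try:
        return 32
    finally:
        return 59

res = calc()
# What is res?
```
59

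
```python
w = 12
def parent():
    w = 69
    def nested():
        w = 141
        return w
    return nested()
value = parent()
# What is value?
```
141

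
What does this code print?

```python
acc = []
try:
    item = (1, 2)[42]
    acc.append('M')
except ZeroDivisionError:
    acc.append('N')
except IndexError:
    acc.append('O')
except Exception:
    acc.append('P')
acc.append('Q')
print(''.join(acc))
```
OQ

IndexError matches before generic Exception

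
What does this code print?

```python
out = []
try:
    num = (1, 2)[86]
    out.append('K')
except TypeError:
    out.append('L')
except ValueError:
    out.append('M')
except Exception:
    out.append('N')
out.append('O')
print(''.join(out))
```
NO

IndexError not specifically caught, falls to Exception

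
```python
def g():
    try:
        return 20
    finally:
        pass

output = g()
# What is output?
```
20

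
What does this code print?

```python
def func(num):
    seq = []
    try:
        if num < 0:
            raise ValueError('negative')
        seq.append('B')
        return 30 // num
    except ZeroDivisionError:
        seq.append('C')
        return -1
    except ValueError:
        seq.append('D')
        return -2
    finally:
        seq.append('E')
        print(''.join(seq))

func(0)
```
BCE

num=0 causes ZeroDivisionError, caught, finally prints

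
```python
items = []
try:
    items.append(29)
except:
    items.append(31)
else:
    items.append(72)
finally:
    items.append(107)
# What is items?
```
[29, 72, 107]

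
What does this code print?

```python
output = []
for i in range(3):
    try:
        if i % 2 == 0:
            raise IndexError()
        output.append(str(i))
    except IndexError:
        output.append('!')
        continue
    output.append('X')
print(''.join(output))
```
!1X!

continue in except skips rest of loop body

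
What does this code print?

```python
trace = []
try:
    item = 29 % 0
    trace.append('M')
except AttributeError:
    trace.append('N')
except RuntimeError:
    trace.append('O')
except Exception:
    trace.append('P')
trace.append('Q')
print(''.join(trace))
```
PQ

ZeroDivisionError not specifically caught, falls to Exception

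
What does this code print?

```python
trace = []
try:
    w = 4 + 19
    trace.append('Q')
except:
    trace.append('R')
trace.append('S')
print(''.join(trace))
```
QS

No exception, try block completes normally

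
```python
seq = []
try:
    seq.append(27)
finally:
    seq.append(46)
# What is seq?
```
[27, 46]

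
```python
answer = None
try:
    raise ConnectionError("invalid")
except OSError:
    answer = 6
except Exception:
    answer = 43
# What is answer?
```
6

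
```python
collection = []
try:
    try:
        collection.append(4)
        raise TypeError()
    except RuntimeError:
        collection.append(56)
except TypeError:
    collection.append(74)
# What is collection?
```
[4, 74]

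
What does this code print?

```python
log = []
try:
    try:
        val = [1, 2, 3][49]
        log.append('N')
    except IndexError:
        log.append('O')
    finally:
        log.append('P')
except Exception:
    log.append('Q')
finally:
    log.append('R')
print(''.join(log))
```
OPR

Both finally blocks run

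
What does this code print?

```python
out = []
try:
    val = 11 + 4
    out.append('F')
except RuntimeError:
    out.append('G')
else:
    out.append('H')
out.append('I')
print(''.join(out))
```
FHI

else block runs when no exception occurs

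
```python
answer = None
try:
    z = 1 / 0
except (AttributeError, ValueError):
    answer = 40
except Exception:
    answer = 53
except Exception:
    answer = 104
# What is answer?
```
53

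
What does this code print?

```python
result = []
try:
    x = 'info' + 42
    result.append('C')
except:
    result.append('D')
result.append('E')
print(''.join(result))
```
DE

Exception raised in try, caught by bare except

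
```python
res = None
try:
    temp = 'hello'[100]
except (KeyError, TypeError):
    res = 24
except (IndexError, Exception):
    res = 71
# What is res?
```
71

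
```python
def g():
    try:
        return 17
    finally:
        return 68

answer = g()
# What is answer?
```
68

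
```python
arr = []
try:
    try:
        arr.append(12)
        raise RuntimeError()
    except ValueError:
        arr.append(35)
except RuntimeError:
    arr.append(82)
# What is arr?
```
[12, 82]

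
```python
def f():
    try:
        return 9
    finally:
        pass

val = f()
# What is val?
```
9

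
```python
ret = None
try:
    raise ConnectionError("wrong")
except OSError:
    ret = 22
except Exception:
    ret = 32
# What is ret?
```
22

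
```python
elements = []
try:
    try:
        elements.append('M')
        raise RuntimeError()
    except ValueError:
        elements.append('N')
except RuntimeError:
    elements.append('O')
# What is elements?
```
['M', 'O']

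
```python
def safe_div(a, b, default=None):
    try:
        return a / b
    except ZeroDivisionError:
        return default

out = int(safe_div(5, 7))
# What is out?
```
0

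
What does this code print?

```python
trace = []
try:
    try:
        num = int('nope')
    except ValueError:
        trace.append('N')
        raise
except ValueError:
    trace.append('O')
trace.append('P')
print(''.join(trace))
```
NOP

raise without argument re-raises current exception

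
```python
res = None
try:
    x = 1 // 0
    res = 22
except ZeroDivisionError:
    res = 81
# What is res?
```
81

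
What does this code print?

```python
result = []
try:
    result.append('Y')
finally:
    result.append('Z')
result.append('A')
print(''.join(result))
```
YZA

try/finally without except, no exception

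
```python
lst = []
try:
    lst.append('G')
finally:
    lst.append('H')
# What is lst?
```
['G', 'H']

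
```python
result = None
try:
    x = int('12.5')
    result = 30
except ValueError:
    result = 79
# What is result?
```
79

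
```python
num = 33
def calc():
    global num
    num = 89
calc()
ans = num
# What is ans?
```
89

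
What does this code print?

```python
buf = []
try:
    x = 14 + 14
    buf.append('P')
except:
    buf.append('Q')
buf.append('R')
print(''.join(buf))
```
PR

No exception, try block completes normally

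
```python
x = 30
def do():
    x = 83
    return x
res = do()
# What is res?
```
83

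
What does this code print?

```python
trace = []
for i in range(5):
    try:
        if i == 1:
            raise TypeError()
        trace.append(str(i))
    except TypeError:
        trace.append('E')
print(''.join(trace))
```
0E234

Exception on i=1 caught, loop continues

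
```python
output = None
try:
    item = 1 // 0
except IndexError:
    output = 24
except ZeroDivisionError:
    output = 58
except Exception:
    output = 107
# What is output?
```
58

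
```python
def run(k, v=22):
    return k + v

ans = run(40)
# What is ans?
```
62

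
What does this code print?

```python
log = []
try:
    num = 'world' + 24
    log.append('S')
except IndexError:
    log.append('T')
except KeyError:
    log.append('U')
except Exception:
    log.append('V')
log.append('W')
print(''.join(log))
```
VW

TypeError not specifically caught, falls to Exception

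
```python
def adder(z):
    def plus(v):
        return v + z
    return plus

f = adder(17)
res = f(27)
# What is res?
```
44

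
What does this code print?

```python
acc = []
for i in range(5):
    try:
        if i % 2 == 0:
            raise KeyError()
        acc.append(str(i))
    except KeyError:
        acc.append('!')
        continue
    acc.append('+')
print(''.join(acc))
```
!1+!3+!

continue in except skips rest of loop body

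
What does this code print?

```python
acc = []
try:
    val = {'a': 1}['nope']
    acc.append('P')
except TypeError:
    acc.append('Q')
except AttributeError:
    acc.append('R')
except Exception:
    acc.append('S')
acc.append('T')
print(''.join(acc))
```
ST

KeyError not specifically caught, falls to Exception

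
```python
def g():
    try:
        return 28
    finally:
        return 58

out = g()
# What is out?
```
58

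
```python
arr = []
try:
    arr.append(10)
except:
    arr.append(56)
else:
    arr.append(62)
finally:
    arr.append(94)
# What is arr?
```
[10, 62, 94]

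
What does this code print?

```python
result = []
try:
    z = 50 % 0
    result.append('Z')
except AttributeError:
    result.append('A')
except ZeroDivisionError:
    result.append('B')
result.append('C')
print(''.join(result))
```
BC

ZeroDivisionError is caught by its specific handler, not AttributeError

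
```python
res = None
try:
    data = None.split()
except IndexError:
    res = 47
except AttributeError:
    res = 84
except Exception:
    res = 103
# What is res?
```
84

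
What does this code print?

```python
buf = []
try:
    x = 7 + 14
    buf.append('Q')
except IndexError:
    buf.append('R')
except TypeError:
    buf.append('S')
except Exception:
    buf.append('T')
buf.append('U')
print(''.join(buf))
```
QU

No exception, try block completes normally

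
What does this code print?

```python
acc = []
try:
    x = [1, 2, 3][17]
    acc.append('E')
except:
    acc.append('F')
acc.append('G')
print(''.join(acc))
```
FG

Exception raised in try, caught by bare except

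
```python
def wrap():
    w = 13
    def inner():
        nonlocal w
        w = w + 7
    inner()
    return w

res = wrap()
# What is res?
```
20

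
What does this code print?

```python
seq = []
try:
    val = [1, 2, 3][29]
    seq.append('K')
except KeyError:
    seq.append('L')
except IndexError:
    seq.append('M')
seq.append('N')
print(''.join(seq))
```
MN

IndexError is caught by its specific handler, not KeyError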